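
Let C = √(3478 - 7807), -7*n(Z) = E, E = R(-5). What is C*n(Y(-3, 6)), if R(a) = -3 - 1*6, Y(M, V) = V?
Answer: 27*I*√481/7 ≈ 84.594*I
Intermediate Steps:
R(a) = -9 (R(a) = -3 - 6 = -9)
E = -9
n(Z) = 9/7 (n(Z) = -⅐*(-9) = 9/7)
C = 3*I*√481 (C = √(-4329) = 3*I*√481 ≈ 65.795*I)
C*n(Y(-3, 6)) = (3*I*√481)*(9/7) = 27*I*√481/7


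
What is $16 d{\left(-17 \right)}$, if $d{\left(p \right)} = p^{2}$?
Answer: $4624$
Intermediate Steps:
$16 d{\left(-17 \right)} = 16 \left(-17\right)^{2} = 16 \cdot 289 = 4624$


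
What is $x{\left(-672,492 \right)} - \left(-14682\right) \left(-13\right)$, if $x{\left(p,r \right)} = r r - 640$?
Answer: $50558$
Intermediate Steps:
$x{\left(p,r \right)} = -640 + r^{2}$ ($x{\left(p,r \right)} = r^{2} - 640 = -640 + r^{2}$)
$x{\left(-672,492 \right)} - \left(-14682\right) \left(-13\right) = \left(-640 + 492^{2}\right) - \left(-14682\right) \left(-13\right) = \left(-640 + 242064\right) - 190866 = 241424 - 190866 = 50558$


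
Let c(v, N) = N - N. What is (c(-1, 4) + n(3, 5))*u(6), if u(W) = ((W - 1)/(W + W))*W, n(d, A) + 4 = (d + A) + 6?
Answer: 25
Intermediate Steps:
n(d, A) = 2 + A + d (n(d, A) = -4 + ((d + A) + 6) = -4 + ((A + d) + 6) = -4 + (6 + A + d) = 2 + A + d)
c(v, N) = 0
u(W) = -1/2 + W/2 (u(W) = ((-1 + W)/((2*W)))*W = ((-1 + W)*(1/(2*W)))*W = ((-1 + W)/(2*W))*W = -1/2 + W/2)
(c(-1, 4) + n(3, 5))*u(6) = (0 + (2 + 5 + 3))*(-1/2 + (1/2)*6) = (0 + 10)*(-1/2 + 3) = 10*(5/2) = 25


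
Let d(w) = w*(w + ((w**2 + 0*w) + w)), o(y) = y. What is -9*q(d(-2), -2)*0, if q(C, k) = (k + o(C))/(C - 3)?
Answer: 0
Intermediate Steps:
d(w) = w*(w**2 + 2*w) (d(w) = w*(w + ((w**2 + 0) + w)) = w*(w + (w**2 + w)) = w*(w + (w + w**2)) = w*(w**2 + 2*w))
q(C, k) = (C + k)/(-3 + C) (q(C, k) = (k + C)/(C - 3) = (C + k)/(-3 + C))
-9*q(d(-2), -2)*0 = -9*((-2)**2*(2 - 2) - 2)/(-3 + (-2)**2*(2 - 2))*0 = -9*(4*0 - 2)/(-3 + 4*0)*0 = -9*(0 - 2)/(-3 + 0)*0 = -9*(-2)/(-3)*0 = -(-3)*(-2)*0 = -9*2/3*0 = -6*0 = 0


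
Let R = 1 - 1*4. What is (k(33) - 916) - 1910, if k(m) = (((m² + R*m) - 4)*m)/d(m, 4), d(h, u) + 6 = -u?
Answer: -30399/5 ≈ -6079.8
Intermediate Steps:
d(h, u) = -6 - u
R = -3 (R = 1 - 4 = -3)
k(m) = -m*(-4 + m² - 3*m)/10 (k(m) = (((m² - 3*m) - 4)*m)/(-6 - 1*4) = ((-4 + m² - 3*m)*m)/(-6 - 4) = (m*(-4 + m² - 3*m))/(-10) = (m*(-4 + m² - 3*m))*(-⅒) = -m*(-4 + m² - 3*m)/10)
(k(33) - 916) - 1910 = ((⅒)*33*(4 - 1*33² + 3*33) - 916) - 1910 = ((⅒)*33*(4 - 1*1089 + 99) - 916) - 1910 = ((⅒)*33*(4 - 1089 + 99) - 916) - 1910 = ((⅒)*33*(-986) - 916) - 1910 = (-16269/5 - 916) - 1910 = -20849/5 - 1910 = -30399/5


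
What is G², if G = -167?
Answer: 27889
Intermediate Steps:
G² = (-167)² = 27889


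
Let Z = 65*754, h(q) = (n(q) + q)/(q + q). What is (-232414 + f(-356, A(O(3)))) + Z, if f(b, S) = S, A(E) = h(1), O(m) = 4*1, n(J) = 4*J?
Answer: -366803/2 ≈ -1.8340e+5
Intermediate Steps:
O(m) = 4
h(q) = 5/2 (h(q) = (4*q + q)/(q + q) = (5*q)/((2*q)) = (5*q)*(1/(2*q)) = 5/2)
A(E) = 5/2
Z = 49010
(-232414 + f(-356, A(O(3)))) + Z = (-232414 + 5/2) + 49010 = -464823/2 + 49010 = -366803/2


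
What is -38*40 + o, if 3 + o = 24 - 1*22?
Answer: -1521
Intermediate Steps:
o = -1 (o = -3 + (24 - 1*22) = -3 + (24 - 22) = -3 + 2 = -1)
-38*40 + o = -38*40 - 1 = -1520 - 1 = -1521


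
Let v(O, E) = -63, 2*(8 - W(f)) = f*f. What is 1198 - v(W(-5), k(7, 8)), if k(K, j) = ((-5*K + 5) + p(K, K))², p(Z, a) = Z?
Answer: 1261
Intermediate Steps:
W(f) = 8 - f²/2 (W(f) = 8 - f*f/2 = 8 - f²/2)
k(K, j) = (5 - 4*K)² (k(K, j) = ((-5*K + 5) + K)² = ((5 - 5*K) + K)² = (5 - 4*K)²)
1198 - v(W(-5), k(7, 8)) = 1198 - 1*(-63) = 1198 + 63 = 1261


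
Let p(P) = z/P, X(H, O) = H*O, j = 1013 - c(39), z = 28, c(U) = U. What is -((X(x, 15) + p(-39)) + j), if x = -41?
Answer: -13973/39 ≈ -358.28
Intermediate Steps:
j = 974 (j = 1013 - 1*39 = 1013 - 39 = 974)
p(P) = 28/P
-((X(x, 15) + p(-39)) + j) = -((-41*15 + 28/(-39)) + 974) = -((-615 + 28*(-1/39)) + 974) = -((-615 - 28/39) + 974) = -(-24013/39 + 974) = -1*13973/39 = -13973/39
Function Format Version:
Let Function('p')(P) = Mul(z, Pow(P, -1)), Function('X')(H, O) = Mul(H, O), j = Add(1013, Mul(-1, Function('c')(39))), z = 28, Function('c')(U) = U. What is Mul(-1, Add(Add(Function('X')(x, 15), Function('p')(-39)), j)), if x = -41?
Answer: Rational(-13973, 39) ≈ -358.28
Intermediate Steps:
j = 974 (j = Add(1013, Mul(-1, 39)) = Add(1013, -39) = 974)
Function('p')(P) = Mul(28, Pow(P, -1))
Mul(-1, Add(Add(Function('X')(x, 15), Function('p')(-39)), j)) = Mul(-1, Add(Add(Mul(-41, 15), Mul(28, Pow(-39, -1))), 974)) = Mul(-1, Add(Add(-615, Mul(28, Rational(-1, 39))), 974)) = Mul(-1, Add(Add(-615, Rational(-28, 39)), 974)) = Mul(-1, Add(Rational(-24013, 39), 974)) = Mul(-1, Rational(13973, 39)) = Rational(-13973, 39)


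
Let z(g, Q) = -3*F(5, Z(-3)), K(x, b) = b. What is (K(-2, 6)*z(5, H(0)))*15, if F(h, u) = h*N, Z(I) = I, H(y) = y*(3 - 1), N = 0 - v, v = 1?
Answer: 1350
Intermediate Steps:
N = -1 (N = 0 - 1*1 = 0 - 1 = -1)
H(y) = 2*y (H(y) = y*2 = 2*y)
F(h, u) = -h (F(h, u) = h*(-1) = -h)
z(g, Q) = 15 (z(g, Q) = -(-3)*5 = -3*(-5) = 15)
(K(-2, 6)*z(5, H(0)))*15 = (6*15)*15 = 90*15 = 1350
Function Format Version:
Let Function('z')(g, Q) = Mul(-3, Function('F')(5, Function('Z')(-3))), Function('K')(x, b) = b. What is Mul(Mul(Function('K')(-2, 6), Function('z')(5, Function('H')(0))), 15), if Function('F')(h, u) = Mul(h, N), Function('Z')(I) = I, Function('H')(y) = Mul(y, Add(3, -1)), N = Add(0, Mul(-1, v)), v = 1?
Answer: 1350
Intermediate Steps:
N = -1 (N = Add(0, Mul(-1, 1)) = Add(0, -1) = -1)
Function('H')(y) = Mul(2, y) (Function('H')(y) = Mul(y, 2) = Mul(2, y))
Function('F')(h, u) = Mul(-1, h) (Function('F')(h, u) = Mul(h, -1) = Mul(-1, h))
Function('z')(g, Q) = 15 (Function('z')(g, Q) = Mul(-3, Mul(-1, 5)) = Mul(-3, -5) = 15)
Mul(Mul(Function('K')(-2, 6), Function('z')(5, Function('H')(0))), 15) = Mul(Mul(6, 15), 15) = Mul(90, 15) = 1350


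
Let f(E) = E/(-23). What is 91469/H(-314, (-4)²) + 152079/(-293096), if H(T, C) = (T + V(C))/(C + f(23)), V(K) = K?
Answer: -201091644951/43671304 ≈ -4604.7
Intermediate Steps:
f(E) = -E/23 (f(E) = E*(-1/23) = -E/23)
H(T, C) = (C + T)/(-1 + C) (H(T, C) = (T + C)/(C - 1/23*23) = (C + T)/(C - 1) = (C + T)/(-1 + C))
91469/H(-314, (-4)²) + 152079/(-293096) = 91469/((((-4)² - 314)/(-1 + (-4)²))) + 152079/(-293096) = 91469/(((16 - 314)/(-1 + 16))) + 152079*(-1/293096) = 91469/((-298/15)) - 152079/293096 = 91469/(((1/15)*(-298))) - 152079/293096 = 91469/(-298/15) - 152079/293096 = 91469*(-15/298) - 152079/293096 = -1372035/298 - 152079/293096 = -201091644951/43671304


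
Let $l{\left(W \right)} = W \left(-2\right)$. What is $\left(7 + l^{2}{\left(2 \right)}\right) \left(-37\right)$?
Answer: $-851$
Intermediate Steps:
$l{\left(W \right)} = - 2 W$
$\left(7 + l^{2}{\left(2 \right)}\right) \left(-37\right) = \left(7 + \left(\left(-2\right) 2\right)^{2}\right) \left(-37\right) = \left(7 + \left(-4\right)^{2}\right) \left(-37\right) = \left(7 + 16\right) \left(-37\right) = 23 \left(-37\right) = -851$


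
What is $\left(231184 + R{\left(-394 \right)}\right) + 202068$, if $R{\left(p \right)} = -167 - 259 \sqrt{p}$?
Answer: $433085 - 259 i \sqrt{394} \approx 4.3309 \cdot 10^{5} - 5141.0 i$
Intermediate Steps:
$R{\left(p \right)} = -167 - 259 \sqrt{p}$
$\left(231184 + R{\left(-394 \right)}\right) + 202068 = \left(231184 - \left(167 + 259 \sqrt{-394}\right)\right) + 202068 = \left(231184 - \left(167 + 259 i \sqrt{394}\right)\right) + 202068 = \left(231017 - 259 i \sqrt{394}\right) + 202068 = 433085 - 259 i \sqrt{394}$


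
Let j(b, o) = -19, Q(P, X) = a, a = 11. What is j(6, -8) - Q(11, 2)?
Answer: -30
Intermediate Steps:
Q(P, X) = 11
j(6, -8) - Q(11, 2) = -19 - 1*11 = -19 - 11 = -30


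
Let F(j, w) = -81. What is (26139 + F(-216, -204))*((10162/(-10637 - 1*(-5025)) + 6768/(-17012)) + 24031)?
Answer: 3736165111929177/5966959 ≈ 6.2614e+8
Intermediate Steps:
(26139 + F(-216, -204))*((10162/(-10637 - 1*(-5025)) + 6768/(-17012)) + 24031) = (26139 - 81)*((10162/(-10637 - 1*(-5025)) + 6768/(-17012)) + 24031) = 26058*((10162/(-10637 + 5025) + 6768*(-1/17012)) + 24031) = 26058*((10162/(-5612) - 1692/4253) + 24031) = 26058*((10162*(-1/5612) - 1692/4253) + 24031) = 26058*((-5081/2806 - 1692/4253) + 24031) = 26058*(-26357245/11933918 + 24031) = 26058*(286757626213/11933918) = 3736165111929177/5966959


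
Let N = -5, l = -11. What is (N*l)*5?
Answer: 275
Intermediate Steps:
(N*l)*5 = -5*(-11)*5 = 55*5 = 275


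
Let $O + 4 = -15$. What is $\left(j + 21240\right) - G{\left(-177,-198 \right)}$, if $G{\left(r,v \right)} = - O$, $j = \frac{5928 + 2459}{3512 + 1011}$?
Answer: $\frac{95990970}{4523} \approx 21223.0$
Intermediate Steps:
$O = -19$ ($O = -4 - 15 = -19$)
$j = \frac{8387}{4523} \approx 1.8543$
$G{\left(r,v \right)} = 19$ ($G{\left(r,v \right)} = \left(-1\right) \left(-19\right) = 19$)
$\left(j + 21240\right) - G{\left(-177,-198 \right)} = \left(\frac{8387}{4523} + 21240\right) - 19 = \frac{96076907}{4523} - 19 = \frac{95990970}{4523}$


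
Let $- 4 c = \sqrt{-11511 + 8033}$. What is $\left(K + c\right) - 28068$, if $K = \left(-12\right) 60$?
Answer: $-28788 - \frac{i \sqrt{3478}}{4} \approx -28788.0 - 14.744 i$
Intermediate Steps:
$c = - \frac{i \sqrt{3478}}{4}$ ($c = - \frac{\sqrt{-11511 + 8033}}{4} = - \frac{\sqrt{-3478}}{4} = - \frac{i \sqrt{3478}}{4} \approx - 14.744 i$)
$K = -720$
$\left(K + c\right) - 28068 = \left(-720 - \frac{i \sqrt{3478}}{4}\right) - 28068 = -28788 - \frac{i \sqrt{3478}}{4}$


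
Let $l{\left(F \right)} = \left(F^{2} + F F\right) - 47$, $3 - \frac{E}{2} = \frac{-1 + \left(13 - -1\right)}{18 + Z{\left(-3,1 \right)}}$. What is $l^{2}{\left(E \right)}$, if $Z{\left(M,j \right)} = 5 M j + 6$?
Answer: $\frac{5013121}{6561} \approx 764.08$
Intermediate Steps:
$Z{\left(M,j \right)} = 6 + 5 M j$ ($Z{\left(M,j \right)} = 5 M j + 6 = 6 + 5 M j$)
$E = \frac{28}{9}$ ($E = 6 - 2 \frac{-1 + \left(13 - -1\right)}{18 + \left(6 + 5 \left(-3\right) 1\right)} = 6 - 2 \frac{-1 + \left(13 + 1\right)}{18 + \left(6 - 15\right)} = 6 - 2 \frac{-1 + 14}{18 - 9} = 6 - 2 \cdot \frac{13}{9} = 6 - 2 \cdot 13 \cdot \frac{1}{9} = 6 - \frac{26}{9} = \frac{28}{9} \approx 3.1111$)
$l{\left(F \right)} = -47 + 2 F^{2}$ ($l{\left(F \right)} = \left(F^{2} + F^{2}\right) - 47 = 2 F^{2} - 47 = -47 + 2 F^{2}$)
$l^{2}{\left(E \right)} = \left(-47 + 2 \left(\frac{28}{9}\right)^{2}\right)^{2} = \left(-47 + 2 \cdot \frac{784}{81}\right)^{2} = \left(-47 + \frac{1568}{81}\right)^{2} = \left(- \frac{2239}{81}\right)^{2} = \frac{5013121}{6561}$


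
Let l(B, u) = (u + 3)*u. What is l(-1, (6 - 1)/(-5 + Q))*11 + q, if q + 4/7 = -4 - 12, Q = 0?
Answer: -270/7 ≈ -38.571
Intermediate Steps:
l(B, u) = u*(3 + u) (l(B, u) = (3 + u)*u = u*(3 + u))
q = -116/7 (q = -4/7 + (-4 - 12) = -4/7 - 16 = -116/7 ≈ -16.571)
l(-1, (6 - 1)/(-5 + Q))*11 + q = (((6 - 1)/(-5 + 0))*(3 + (6 - 1)/(-5 + 0)))*11 - 116/7 = ((5/(-5))*(3 + 5/(-5)))*11 - 116/7 = ((5*(-⅕))*(3 + 5*(-⅕)))*11 - 116/7 = -(3 - 1)*11 - 116/7 = -1*2*11 - 116/7 = -2*11 - 116/7 = -22 - 116/7 = -270/7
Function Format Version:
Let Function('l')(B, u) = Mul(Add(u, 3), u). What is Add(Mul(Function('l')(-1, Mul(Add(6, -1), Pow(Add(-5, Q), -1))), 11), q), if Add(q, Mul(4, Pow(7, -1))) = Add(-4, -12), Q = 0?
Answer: Rational(-270, 7) ≈ -38.571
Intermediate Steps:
Function('l')(B, u) = Mul(u, Add(3, u)) (Function('l')(B, u) = Mul(Add(3, u), u) = Mul(u, Add(3, u)))
q = Rational(-116, 7) (q = Add(Rational(-4, 7), Add(-4, -12)) = Add(Rational(-4, 7), -16) = Rational(-116, 7) ≈ -16.571)
Add(Mul(Function('l')(-1, Mul(Add(6, -1), Pow(Add(-5, Q), -1))), 11), q) = Add(Mul(Mul(Mul(Add(6, -1), Pow(Add(-5, 0), -1)), Add(3, Mul(Add(6, -1), Pow(Add(-5, 0), -1)))), 11), Rational(-116, 7)) = Add(Mul(Mul(Mul(5, Pow(-5, -1)), Add(3, Mul(5, Pow(-5, -1)))), 11), Rational(-116, 7)) = Add(Mul(Mul(Mul(5, Rational(-1, 5)), Add(3, Mul(5, Rational(-1, 5)))), 11), Rational(-116, 7)) = Add(Mul(Mul(-1, Add(3, -1)), 11), Rational(-116, 7)) = Add(Mul(Mul(-1, 2), 11), Rational(-116, 7)) = Add(Mul(-2, 11), Rational(-116, 7)) = Add(-22, Rational(-116, 7)) = Rational(-270, 7)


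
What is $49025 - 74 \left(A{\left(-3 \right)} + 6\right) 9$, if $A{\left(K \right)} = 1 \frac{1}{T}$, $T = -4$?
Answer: $\frac{90391}{2} \approx 45196.0$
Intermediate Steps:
$A{\left(K \right)} = - \frac{1}{4}$ ($A{\left(K \right)} = 1 \frac{1}{-4} = 1 \left(- \frac{1}{4}\right) = - \frac{1}{4}$)
$49025 - 74 \left(A{\left(-3 \right)} + 6\right) 9 = 49025 - 74 \left(- \frac{1}{4} + 6\right) 9 = 49025 - 74 \cdot \frac{23}{4} \cdot 9 = 49025 - 74 \cdot \frac{207}{4} = 49025 - \frac{7659}{2} = \frac{90391}{2}$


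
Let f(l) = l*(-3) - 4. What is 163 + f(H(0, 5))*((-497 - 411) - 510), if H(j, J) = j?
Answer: 5835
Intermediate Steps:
f(l) = -4 - 3*l (f(l) = -3*l - 4 = -4 - 3*l)
163 + f(H(0, 5))*((-497 - 411) - 510) = 163 + (-4 - 3*0)*((-497 - 411) - 510) = 163 + (-4 + 0)*(-908 - 510) = 163 - 4*(-1418) = 163 + 5672 = 5835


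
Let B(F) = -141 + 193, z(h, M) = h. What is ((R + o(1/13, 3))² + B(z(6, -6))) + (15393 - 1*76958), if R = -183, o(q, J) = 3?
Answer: -29113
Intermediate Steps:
B(F) = 52
((R + o(1/13, 3))² + B(z(6, -6))) + (15393 - 1*76958) = ((-183 + 3)² + 52) + (15393 - 1*76958) = ((-180)² + 52) + (15393 - 76958) = (32400 + 52) - 61565 = 32452 - 61565 = -29113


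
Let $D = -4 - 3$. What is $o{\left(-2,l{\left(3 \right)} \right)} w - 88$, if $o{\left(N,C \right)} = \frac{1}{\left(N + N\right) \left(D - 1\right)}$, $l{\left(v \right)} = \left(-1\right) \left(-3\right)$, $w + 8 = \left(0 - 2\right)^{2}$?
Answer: $- \frac{705}{8} \approx -88.125$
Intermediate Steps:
$D = -7$
$w = -4$ ($w = -8 + \left(0 - 2\right)^{2} = -8 + \left(-2\right)^{2} = -8 + 4 = -4$)
$l{\left(v \right)} = 3$
$o{\left(N,C \right)} = - \frac{1}{16 N}$ ($o{\left(N,C \right)} = \frac{1}{\left(N + N\right) \left(-7 - 1\right)} = \frac{1}{2 N \left(-8\right)} = \frac{1}{\left(-16\right) N} = - \frac{1}{16 N}$)
$o{\left(-2,l{\left(3 \right)} \right)} w - 88 = - \frac{1}{16 \left(-2\right)} \left(-4\right) - 88 = \left(- \frac{1}{16}\right) \left(- \frac{1}{2}\right) \left(-4\right) - 88 = \frac{1}{32} \left(-4\right) - 88 = - \frac{1}{8} - 88 = - \frac{705}{8}$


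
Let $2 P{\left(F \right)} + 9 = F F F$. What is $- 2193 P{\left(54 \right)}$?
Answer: $- \frac{345298815}{2} \approx -1.7265 \cdot 10^{8}$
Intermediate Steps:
$P{\left(F \right)} = - \frac{9}{2} + \frac{F^{3}}{2}$ ($P{\left(F \right)} = - \frac{9}{2} + \frac{F F F}{2} = - \frac{9}{2} + \frac{F^{2} F}{2} = - \frac{9}{2} + \frac{F^{3}}{2}$)
$- 2193 P{\left(54 \right)} = - 2193 \left(- \frac{9}{2} + \frac{54^{3}}{2}\right) = - 2193 \left(- \frac{9}{2} + \frac{1}{2} \cdot 157464\right) = - 2193 \left(- \frac{9}{2} + 78732\right) = \left(-2193\right) \frac{157455}{2} = - \frac{345298815}{2}$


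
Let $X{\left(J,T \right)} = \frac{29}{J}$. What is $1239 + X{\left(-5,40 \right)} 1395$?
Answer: $-6852$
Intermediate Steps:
$1239 + X{\left(-5,40 \right)} 1395 = 1239 + \frac{29}{-5} \cdot 1395 = 1239 + 29 \left(- \frac{1}{5}\right) 1395 = 1239 - 8091 = -6852$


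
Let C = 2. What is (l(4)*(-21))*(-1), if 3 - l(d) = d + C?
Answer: -63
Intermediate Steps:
l(d) = 1 - d (l(d) = 3 - (d + 2) = 3 - (2 + d) = 3 + (-2 - d) = 1 - d)
(l(4)*(-21))*(-1) = ((1 - 1*4)*(-21))*(-1) = ((1 - 4)*(-21))*(-1) = -3*(-21)*(-1) = 63*(-1) = -63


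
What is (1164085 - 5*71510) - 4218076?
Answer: -3411541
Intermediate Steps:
(1164085 - 5*71510) - 4218076 = (1164085 - 1*357550) - 4218076 = (1164085 - 357550) - 4218076 = 806535 - 4218076 = -3411541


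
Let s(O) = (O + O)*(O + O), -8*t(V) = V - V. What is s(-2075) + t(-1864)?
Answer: 17222500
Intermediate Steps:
t(V) = 0 (t(V) = -(V - V)/8 = -1/8*0 = 0)
s(O) = 4*O**2 (s(O) = (2*O)*(2*O) = 4*O**2)
s(-2075) + t(-1864) = 4*(-2075)**2 + 0 = 4*4305625 + 0 = 17222500 + 0 = 17222500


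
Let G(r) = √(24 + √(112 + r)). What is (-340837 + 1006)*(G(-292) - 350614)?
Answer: 119149506234 - 339831*√(24 + 6*I*√5) ≈ 1.1915e+11 - 4.4926e+5*I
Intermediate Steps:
(-340837 + 1006)*(G(-292) - 350614) = (-340837 + 1006)*(√(24 + √(112 - 292)) - 350614) = -339831*(√(24 + √(-180)) - 350614) = -339831*(√(24 + 6*I*√5) - 350614) = -339831*(-350614 + √(24 + 6*I*√5)) = 119149506234 - 339831*√(24 + 6*I*√5)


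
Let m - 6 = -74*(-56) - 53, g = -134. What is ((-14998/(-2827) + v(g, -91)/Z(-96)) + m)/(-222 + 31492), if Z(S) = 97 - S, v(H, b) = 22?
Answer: 447665015/3412251194 ≈ 0.13119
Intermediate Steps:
m = 4097 (m = 6 + (-74*(-56) - 53) = 6 + (4144 - 53) = 6 + 4091 = 4097)
((-14998/(-2827) + v(g, -91)/Z(-96)) + m)/(-222 + 31492) = ((-14998/(-2827) + 22/(97 - 1*(-96))) + 4097)/(-222 + 31492) = ((-14998*(-1/2827) + 22/(97 + 96)) + 4097)/31270 = ((14998/2827 + 22/193) + 4097)*(1/31270) = (2956808/545611 + 4097)*(1/31270) = (2238325075/545611)*(1/31270) = 447665015/3412251194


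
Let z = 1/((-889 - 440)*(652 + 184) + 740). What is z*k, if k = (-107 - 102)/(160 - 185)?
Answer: -209/27757600 ≈ -7.5295e-6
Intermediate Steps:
z = -1/1110304 (z = 1/(-1329*836 + 740) = 1/(-1111044 + 740) = 1/(-1110304) = -1/1110304 ≈ -9.0065e-7)
k = 209/25 (k = -209/(-25) = -209*(-1/25) = 209/25 ≈ 8.3600)
z*k = -1/1110304*209/25 = -209/27757600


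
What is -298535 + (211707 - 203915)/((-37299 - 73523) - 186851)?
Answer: -88865816847/297673 ≈ -2.9854e+5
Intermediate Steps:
-298535 + (211707 - 203915)/((-37299 - 73523) - 186851) = -298535 + 7792/(-110822 - 186851) = -298535 + 7792/(-297673) = -298535 + 7792*(-1/297673) = -298535 - 7792/297673 = -88865816847/297673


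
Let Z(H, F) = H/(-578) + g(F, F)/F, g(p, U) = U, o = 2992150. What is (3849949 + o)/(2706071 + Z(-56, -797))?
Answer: 1977366611/782054836 ≈ 2.5284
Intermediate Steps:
Z(H, F) = 1 - H/578 (Z(H, F) = H/(-578) + F/F = H*(-1/578) + 1 = -H/578 + 1 = 1 - H/578)
(3849949 + o)/(2706071 + Z(-56, -797)) = (3849949 + 2992150)/(2706071 + (1 - 1/578*(-56))) = 6842099/(2706071 + (1 + 28/289)) = 6842099/(2706071 + 317/289) = 6842099/(782054836/289) = 6842099*(289/782054836) = 1977366611/782054836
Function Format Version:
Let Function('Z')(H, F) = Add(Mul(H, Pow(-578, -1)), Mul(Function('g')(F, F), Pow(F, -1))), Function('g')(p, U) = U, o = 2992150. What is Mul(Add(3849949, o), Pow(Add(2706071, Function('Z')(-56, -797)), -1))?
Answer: Rational(1977366611, 782054836) ≈ 2.5284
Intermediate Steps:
Function('Z')(H, F) = Add(1, Mul(Rational(-1, 578), H)) (Function('Z')(H, F) = Add(Mul(H, Pow(-578, -1)), Mul(F, Pow(F, -1))) = Add(Mul(H, Rational(-1, 578)), 1) = Add(Mul(Rational(-1, 578), H), 1) = Add(1, Mul(Rational(-1, 578), H)))
Mul(Add(3849949, o), Pow(Add(2706071, Function('Z')(-56, -797)), -1)) = Mul(Add(3849949, 2992150), Pow(Add(2706071, Add(1, Mul(Rational(-1, 578), -56))), -1)) = Mul(6842099, Pow(Add(2706071, Add(1, Rational(28, 289))), -1)) = Mul(6842099, Pow(Add(2706071, Rational(317, 289)), -1)) = Mul(6842099, Pow(Rational(782054836, 289), -1)) = Mul(6842099, Rational(289, 782054836)) = Rational(1977366611, 782054836)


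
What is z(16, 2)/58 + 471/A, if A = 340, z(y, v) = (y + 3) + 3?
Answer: 17399/9860 ≈ 1.7646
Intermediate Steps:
z(y, v) = 6 + y (z(y, v) = (3 + y) + 3 = 6 + y)
z(16, 2)/58 + 471/A = (6 + 16)/58 + 471/340 = 22*(1/58) + 471*(1/340) = 11/29 + 471/340 = 17399/9860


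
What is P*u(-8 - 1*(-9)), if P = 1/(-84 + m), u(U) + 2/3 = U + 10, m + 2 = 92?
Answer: 31/18 ≈ 1.7222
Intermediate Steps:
m = 90 (m = -2 + 92 = 90)
u(U) = 28/3 + U (u(U) = -⅔ + (U + 10) = -⅔ + (10 + U) = 28/3 + U)
P = ⅙ (P = 1/(-84 + 90) = 1/6 = ⅙ ≈ 0.16667)
P*u(-8 - 1*(-9)) = (28/3 + (-8 - 1*(-9)))/6 = (28/3 + (-8 + 9))/6 = (28/3 + 1)/6 = (⅙)*(31/3) = 31/18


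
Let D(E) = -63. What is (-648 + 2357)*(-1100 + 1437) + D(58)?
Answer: 575870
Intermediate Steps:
(-648 + 2357)*(-1100 + 1437) + D(58) = (-648 + 2357)*(-1100 + 1437) - 63 = 1709*337 - 63 = 575933 - 63 = 575870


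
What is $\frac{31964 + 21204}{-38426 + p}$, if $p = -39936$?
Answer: $- \frac{26584}{39181} \approx -0.67849$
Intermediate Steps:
$\frac{31964 + 21204}{-38426 + p} = \frac{31964 + 21204}{-38426 - 39936} = \frac{53168}{-78362} = 53168 \left(- \frac{1}{78362}\right) = - \frac{26584}{39181}$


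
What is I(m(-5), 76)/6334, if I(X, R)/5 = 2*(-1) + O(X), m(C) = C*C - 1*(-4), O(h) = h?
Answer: 135/6334 ≈ 0.021314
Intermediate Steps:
m(C) = 4 + C² (m(C) = C² + 4 = 4 + C²)
I(X, R) = -10 + 5*X (I(X, R) = 5*(2*(-1) + X) = 5*(-2 + X) = -10 + 5*X)
I(m(-5), 76)/6334 = (-10 + 5*(4 + (-5)²))/6334 = (-10 + 5*(4 + 25))*(1/6334) = (-10 + 5*29)*(1/6334) = (-10 + 145)*(1/6334) = 135*(1/6334) = 135/6334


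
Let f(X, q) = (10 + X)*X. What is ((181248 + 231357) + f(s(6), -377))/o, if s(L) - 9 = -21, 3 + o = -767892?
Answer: -137543/255965 ≈ -0.53735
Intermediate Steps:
o = -767895 (o = -3 - 767892 = -767895)
s(L) = -12 (s(L) = 9 - 21 = -12)
f(X, q) = X*(10 + X)
((181248 + 231357) + f(s(6), -377))/o = ((181248 + 231357) - 12*(10 - 12))/(-767895) = (412605 - 12*(-2))*(-1/767895) = (412605 + 24)*(-1/767895) = 412629*(-1/767895) = -137543/255965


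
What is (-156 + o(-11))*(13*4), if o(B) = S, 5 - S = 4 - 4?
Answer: -7852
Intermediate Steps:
S = 5 (S = 5 - (4 - 4) = 5 - 1*0 = 5 + 0 = 5)
o(B) = 5
(-156 + o(-11))*(13*4) = (-156 + 5)*(13*4) = -151*52 = -7852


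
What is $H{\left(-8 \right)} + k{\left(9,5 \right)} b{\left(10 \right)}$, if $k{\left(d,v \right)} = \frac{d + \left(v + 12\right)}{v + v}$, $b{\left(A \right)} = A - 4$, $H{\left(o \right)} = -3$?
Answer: $\frac{63}{5} \approx 12.6$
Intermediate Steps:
$b{\left(A \right)} = -4 + A$
$k{\left(d,v \right)} = \frac{12 + d + v}{2 v}$ ($k{\left(d,v \right)} = \frac{d + \left(12 + v\right)}{2 v} = \left(12 + d + v\right) \frac{1}{2 v} = \frac{12 + d + v}{2 v}$)
$H{\left(-8 \right)} + k{\left(9,5 \right)} b{\left(10 \right)} = -3 + \frac{12 + 9 + 5}{2 \cdot 5} \left(-4 + 10\right) = -3 + \frac{1}{2} \cdot \frac{1}{5} \cdot 26 \cdot 6 = -3 + \frac{13}{5} \cdot 6 = -3 + \frac{78}{5} = \frac{63}{5}$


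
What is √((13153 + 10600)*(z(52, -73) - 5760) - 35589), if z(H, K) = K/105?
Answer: I*√1508984947470/105 ≈ 11699.0*I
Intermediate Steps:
z(H, K) = K/105 (z(H, K) = K*(1/105) = K/105)
√((13153 + 10600)*(z(52, -73) - 5760) - 35589) = √((13153 + 10600)*((1/105)*(-73) - 5760) - 35589) = √(23753*(-73/105 - 5760) - 35589) = √(23753*(-604873/105) - 35589) = √(-14367548369/105 - 35589) = √(-14371285214/105) = I*√1508984947470/105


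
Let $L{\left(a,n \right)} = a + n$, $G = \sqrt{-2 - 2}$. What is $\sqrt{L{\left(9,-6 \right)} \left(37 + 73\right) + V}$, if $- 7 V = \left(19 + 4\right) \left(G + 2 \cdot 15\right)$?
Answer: $\frac{\sqrt{11340 - 322 i}}{7} \approx 15.214 - 0.21596 i$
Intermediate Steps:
$G = 2 i$ ($G = \sqrt{-4} = 2 i \approx 2.0 i$)
$V = - \frac{690}{7} - \frac{46 i}{7}$ ($V = - \frac{\left(19 + 4\right) \left(2 i + 2 \cdot 15\right)}{7} = - \frac{23 \left(2 i + 30\right)}{7} = - \frac{23 \left(30 + 2 i\right)}{7} = - \frac{690 + 46 i}{7} = - \frac{690}{7} - \frac{46 i}{7} \approx -98.571 - 6.5714 i$)
$\sqrt{L{\left(9,-6 \right)} \left(37 + 73\right) + V} = \sqrt{\left(9 - 6\right) \left(37 + 73\right) - \left(\frac{690}{7} + \frac{46 i}{7}\right)} = \sqrt{3 \cdot 110 - \left(\frac{690}{7} + \frac{46 i}{7}\right)} = \sqrt{330 - \left(\frac{690}{7} + \frac{46 i}{7}\right)} = \sqrt{\frac{1620}{7} - \frac{46 i}{7}}$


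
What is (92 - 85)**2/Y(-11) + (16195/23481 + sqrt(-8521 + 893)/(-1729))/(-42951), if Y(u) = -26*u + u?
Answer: 49413635494/277346418525 + 2*I*sqrt(1907)/74262279 ≈ 0.17817 + 1.1761e-6*I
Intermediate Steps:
Y(u) = -25*u
(92 - 85)**2/Y(-11) + (16195/23481 + sqrt(-8521 + 893)/(-1729))/(-42951) = (92 - 85)**2/((-25*(-11))) + (16195/23481 + sqrt(-8521 + 893)/(-1729))/(-42951) = 7**2/275 + (16195*(1/23481) + sqrt(-7628)*(-1/1729))*(-1/42951) = 49*(1/275) + (16195/23481 + (2*I*sqrt(1907))*(-1/1729))*(-1/42951) = 49/275 + (16195/23481 - 2*I*sqrt(1907)/1729)*(-1/42951) = 49/275 + (-16195/1008532431 + 2*I*sqrt(1907)/74262279) = 49413635494/277346418525 + 2*I*sqrt(1907)/74262279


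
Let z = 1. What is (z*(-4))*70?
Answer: -280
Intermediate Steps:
(z*(-4))*70 = (1*(-4))*70 = -4*70 = -280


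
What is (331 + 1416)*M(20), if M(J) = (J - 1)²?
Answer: 630667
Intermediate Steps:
M(J) = (-1 + J)²
(331 + 1416)*M(20) = (331 + 1416)*(-1 + 20)² = 1747*19² = 1747*361 = 630667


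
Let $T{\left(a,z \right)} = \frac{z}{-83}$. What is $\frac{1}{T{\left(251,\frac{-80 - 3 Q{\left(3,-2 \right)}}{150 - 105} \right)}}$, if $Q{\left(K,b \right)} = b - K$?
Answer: $\frac{747}{13} \approx 57.462$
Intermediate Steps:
$T{\left(a,z \right)} = - \frac{z}{83}$ ($T{\left(a,z \right)} = z \left(- \frac{1}{83}\right) = - \frac{z}{83}$)
$\frac{1}{T{\left(251,\frac{-80 - 3 Q{\left(3,-2 \right)}}{150 - 105} \right)}} = \frac{1}{\left(- \frac{1}{83}\right) \frac{-80 - 3 \left(-2 - 3\right)}{150 - 105}} = \frac{1}{\left(- \frac{1}{83}\right) \frac{-80 - 3 \left(-2 - 3\right)}{45}} = \frac{1}{\left(- \frac{1}{83}\right) \left(-80 - -15\right) \frac{1}{45}} = \frac{1}{\left(- \frac{1}{83}\right) \left(-80 + 15\right) \frac{1}{45}} = \frac{1}{\left(- \frac{1}{83}\right) \left(\left(-65\right) \frac{1}{45}\right)} = \frac{1}{\left(- \frac{1}{83}\right) \left(- \frac{13}{9}\right)} = \frac{1}{\frac{13}{747}} = \frac{747}{13}$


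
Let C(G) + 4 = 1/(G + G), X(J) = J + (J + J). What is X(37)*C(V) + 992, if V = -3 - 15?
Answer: 6539/12 ≈ 544.92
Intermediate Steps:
X(J) = 3*J (X(J) = J + 2*J = 3*J)
V = -18
C(G) = -4 + 1/(2*G) (C(G) = -4 + 1/(G + G) = -4 + 1/(2*G))
X(37)*C(V) + 992 = (3*37)*(-4 + (1/2)/(-18)) + 992 = 111*(-4 + (1/2)*(-1/18)) + 992 = 111*(-4 - 1/36) + 992 = 111*(-145/36) + 992 = -5365/12 + 992 = 6539/12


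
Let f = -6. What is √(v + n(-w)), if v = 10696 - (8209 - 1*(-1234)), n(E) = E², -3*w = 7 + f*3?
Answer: √11398/3 ≈ 35.587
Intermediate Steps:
w = 11/3 (w = -(7 - 6*3)/3 = -(7 - 18)/3 = -⅓*(-11) = 11/3 ≈ 3.6667)
v = 1253 (v = 10696 - (8209 + 1234) = 10696 - 1*9443 = 10696 - 9443 = 1253)
√(v + n(-w)) = √(1253 + (-1*11/3)²) = √(1253 + (-11/3)²) = √(1253 + 121/9) = √(11398/9) = √11398/3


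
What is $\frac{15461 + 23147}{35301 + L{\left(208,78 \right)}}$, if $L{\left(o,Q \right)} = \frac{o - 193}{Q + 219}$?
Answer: $\frac{955548}{873701} \approx 1.0937$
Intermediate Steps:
$L{\left(o,Q \right)} = \frac{-193 + o}{219 + Q}$
$\frac{15461 + 23147}{35301 + L{\left(208,78 \right)}} = \frac{15461 + 23147}{35301 + \frac{-193 + 208}{219 + 78}} = \frac{38608}{35301 + \frac{1}{297} \cdot 15} = \frac{38608}{35301 + \frac{5}{99}} = \frac{38608}{\frac{3494804}{99}} = 38608 \cdot \frac{99}{3494804} = \frac{955548}{873701}$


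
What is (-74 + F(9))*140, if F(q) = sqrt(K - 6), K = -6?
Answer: -10360 + 280*I*sqrt(3) ≈ -10360.0 + 484.97*I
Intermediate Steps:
F(q) = 2*I*sqrt(3) (F(q) = sqrt(-6 - 6) = sqrt(-12) = 2*I*sqrt(3))
(-74 + F(9))*140 = (-74 + 2*I*sqrt(3))*140 = -10360 + 280*I*sqrt(3)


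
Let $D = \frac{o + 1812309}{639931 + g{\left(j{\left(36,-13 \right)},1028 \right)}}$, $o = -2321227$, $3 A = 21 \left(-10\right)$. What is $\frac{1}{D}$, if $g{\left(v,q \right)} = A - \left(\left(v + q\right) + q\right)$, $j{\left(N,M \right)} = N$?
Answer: $- \frac{637769}{508918} \approx -1.2532$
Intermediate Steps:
$A = -70$ ($A = \frac{21 \left(-10\right)}{3} = \frac{1}{3} \left(-210\right) = -70$)
$g{\left(v,q \right)} = -70 - v - 2 q$ ($g{\left(v,q \right)} = -70 - \left(\left(v + q\right) + q\right) = -70 - \left(\left(q + v\right) + q\right) = -70 - \left(v + 2 q\right) = -70 - v - 2 q$)
$D = - \frac{508918}{637769}$ ($D = \frac{-2321227 + 1812309}{639931 - 2162} = - \frac{508918}{639931 - 2162} = - \frac{508918}{637769} \approx -0.79797$)
$\frac{1}{D} = \frac{1}{- \frac{508918}{637769}} = - \frac{637769}{508918}$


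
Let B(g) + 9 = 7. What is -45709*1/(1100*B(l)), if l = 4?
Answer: 45709/2200 ≈ 20.777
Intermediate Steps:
B(g) = -2 (B(g) = -9 + 7 = -2)
-45709*1/(1100*B(l)) = -45709/(-25*(-2)*(-44)) = -45709/(50*(-44)) = -45709/(-2200) = -45709*(-1/2200) = 45709/2200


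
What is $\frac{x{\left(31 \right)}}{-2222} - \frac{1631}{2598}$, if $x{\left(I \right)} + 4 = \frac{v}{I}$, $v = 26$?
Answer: $- \frac{56045969}{89477718} \approx -0.62637$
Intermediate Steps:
$x{\left(I \right)} = -4 + \frac{26}{I}$
$\frac{x{\left(31 \right)}}{-2222} - \frac{1631}{2598} = \frac{-4 + \frac{26}{31}}{-2222} - \frac{1631}{2598} = \left(-4 + 26 \cdot \frac{1}{31}\right) \left(- \frac{1}{2222}\right) - \frac{1631}{2598} = \left(-4 + \frac{26}{31}\right) \left(- \frac{1}{2222}\right) - \frac{1631}{2598} = \left(- \frac{98}{31}\right) \left(- \frac{1}{2222}\right) - \frac{1631}{2598} = \frac{49}{34441} - \frac{1631}{2598} = - \frac{56045969}{89477718}$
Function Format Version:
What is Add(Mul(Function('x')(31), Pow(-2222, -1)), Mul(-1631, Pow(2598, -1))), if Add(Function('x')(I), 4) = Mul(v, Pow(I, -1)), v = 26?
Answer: Rational(-56045969, 89477718) ≈ -0.62637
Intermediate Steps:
Function('x')(I) = Add(-4, Mul(26, Pow(I, -1)))
Add(Mul(Function('x')(31), Pow(-2222, -1)), Mul(-1631, Pow(2598, -1))) = Add(Mul(Add(-4, Mul(26, Pow(31, -1))), Pow(-2222, -1)), Mul(-1631, Pow(2598, -1))) = Add(Mul(Add(-4, Mul(26, Rational(1, 31))), Rational(-1, 2222)), Mul(-1631, Rational(1, 2598))) = Add(Mul(Add(-4, Rational(26, 31)), Rational(-1, 2222)), Rational(-1631, 2598)) = Add(Mul(Rational(-98, 31), Rational(-1, 2222)), Rational(-1631, 2598)) = Add(Rational(49, 34441), Rational(-1631, 2598)) = Rational(-56045969, 89477718)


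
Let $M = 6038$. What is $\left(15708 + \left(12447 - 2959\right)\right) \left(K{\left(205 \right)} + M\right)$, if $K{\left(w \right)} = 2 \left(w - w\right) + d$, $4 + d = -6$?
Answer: $151881488$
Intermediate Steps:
$d = -10$ ($d = -4 - 6 = -10$)
$K{\left(w \right)} = -10$ ($K{\left(w \right)} = 2 \left(w - w\right) - 10 = 2 \cdot 0 - 10 = 0 - 10 = -10$)
$\left(15708 + \left(12447 - 2959\right)\right) \left(K{\left(205 \right)} + M\right) = \left(15708 + \left(12447 - 2959\right)\right) \left(-10 + 6038\right) = \left(15708 + \left(12447 - 2959\right)\right) 6028 = \left(15708 + 9488\right) 6028 = 25196 \cdot 6028 = 151881488$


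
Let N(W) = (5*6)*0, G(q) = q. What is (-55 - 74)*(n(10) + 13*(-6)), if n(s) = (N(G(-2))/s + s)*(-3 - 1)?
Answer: 15222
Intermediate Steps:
N(W) = 0 (N(W) = 30*0 = 0)
n(s) = -4*s (n(s) = (0/s + s)*(-3 - 1) = (0 + s)*(-4) = s*(-4) = -4*s)
(-55 - 74)*(n(10) + 13*(-6)) = (-55 - 74)*(-4*10 + 13*(-6)) = -129*(-40 - 78) = -129*(-118) = 15222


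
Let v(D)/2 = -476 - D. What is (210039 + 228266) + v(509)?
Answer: 436335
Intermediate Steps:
v(D) = -952 - 2*D (v(D) = 2*(-476 - D) = -952 - 2*D)
(210039 + 228266) + v(509) = (210039 + 228266) + (-952 - 2*509) = 438305 + (-952 - 1018) = 438305 - 1970 = 436335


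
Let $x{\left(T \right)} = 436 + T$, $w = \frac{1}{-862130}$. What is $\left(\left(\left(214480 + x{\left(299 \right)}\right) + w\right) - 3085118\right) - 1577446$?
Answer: $- \frac{3834192993371}{862130} \approx -4.4474 \cdot 10^{6}$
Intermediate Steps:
$w = - \frac{1}{862130} \approx -1.1599 \cdot 10^{-6}$
$\left(\left(\left(214480 + x{\left(299 \right)}\right) + w\right) - 3085118\right) - 1577446 = \left(\left(\left(214480 + \left(436 + 299\right)\right) - \frac{1}{862130}\right) - 3085118\right) - 1577446 = \left(\left(\left(214480 + 735\right) - \frac{1}{862130}\right) - 3085118\right) - 1577446 = \left(\left(215215 - \frac{1}{862130}\right) - 3085118\right) - 1577446 = \left(\frac{185543307949}{862130} - 3085118\right) - 1577446 = - \frac{2474229473391}{862130} - 1577446 = - \frac{3834192993371}{862130}$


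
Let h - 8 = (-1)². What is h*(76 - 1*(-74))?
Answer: 1350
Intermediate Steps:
h = 9 (h = 8 + (-1)² = 8 + 1 = 9)
h*(76 - 1*(-74)) = 9*(76 - 1*(-74)) = 9*(76 + 74) = 9*150 = 1350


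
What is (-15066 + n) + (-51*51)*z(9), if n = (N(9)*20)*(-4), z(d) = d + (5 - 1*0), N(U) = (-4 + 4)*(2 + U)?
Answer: -51480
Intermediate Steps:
N(U) = 0 (N(U) = 0*(2 + U) = 0)
z(d) = 5 + d (z(d) = d + (5 + 0) = d + 5 = 5 + d)
n = 0 (n = (0*20)*(-4) = 0*(-4) = 0)
(-15066 + n) + (-51*51)*z(9) = (-15066 + 0) + (-51*51)*(5 + 9) = -15066 - 2601*14 = -15066 - 36414 = -51480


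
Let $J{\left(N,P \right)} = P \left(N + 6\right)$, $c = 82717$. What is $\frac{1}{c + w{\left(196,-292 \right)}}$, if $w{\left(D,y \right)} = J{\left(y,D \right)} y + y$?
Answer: $\frac{1}{16450777} \approx 6.0787 \cdot 10^{-8}$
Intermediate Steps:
$J{\left(N,P \right)} = P \left(6 + N\right)$
$w{\left(D,y \right)} = y + D y \left(6 + y\right)$ ($w{\left(D,y \right)} = D \left(6 + y\right) y + y = D y \left(6 + y\right) + y = y + D y \left(6 + y\right)$)
$\frac{1}{c + w{\left(196,-292 \right)}} = \frac{1}{82717 - 292 \left(1 + 196 \left(6 - 292\right)\right)} = \frac{1}{82717 - 292 \left(1 + 196 \left(-286\right)\right)} = \frac{1}{82717 - 292 \left(1 - 56056\right)} = \frac{1}{82717 - -16368060} = \frac{1}{82717 + 16368060} = \frac{1}{16450777}$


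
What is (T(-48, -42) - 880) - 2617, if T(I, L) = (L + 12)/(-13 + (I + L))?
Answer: -360161/103 ≈ -3496.7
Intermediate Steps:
T(I, L) = (12 + L)/(-13 + I + L)
(T(-48, -42) - 880) - 2617 = ((12 - 42)/(-13 - 48 - 42) - 880) - 2617 = (-30/(-103) - 880) - 2617 = (-1/103*(-30) - 880) - 2617 = (30/103 - 880) - 2617 = -90610/103 - 2617 = -360161/103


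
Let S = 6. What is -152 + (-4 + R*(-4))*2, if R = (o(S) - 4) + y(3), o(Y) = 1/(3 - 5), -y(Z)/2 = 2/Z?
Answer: -340/3 ≈ -113.33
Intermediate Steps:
y(Z) = -4/Z
o(Y) = -1/2 (o(Y) = 1/(-2) = -1/2)
R = -35/6 (R = (-1/2 - 4) - 4/3 = -9/2 - 4*1/3 = -9/2 - 4/3 = -35/6 ≈ -5.8333)
-152 + (-4 + R*(-4))*2 = -152 + (-4 - 35/6*(-4))*2 = -152 + (-4 + 70/3)*2 = -152 + (58/3)*2 = -152 + 116/3 = -340/3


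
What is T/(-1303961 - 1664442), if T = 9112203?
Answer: -9112203/2968403 ≈ -3.0697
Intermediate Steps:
T/(-1303961 - 1664442) = 9112203/(-1303961 - 1664442) = 9112203/(-2968403) = 9112203*(-1/2968403) = -9112203/2968403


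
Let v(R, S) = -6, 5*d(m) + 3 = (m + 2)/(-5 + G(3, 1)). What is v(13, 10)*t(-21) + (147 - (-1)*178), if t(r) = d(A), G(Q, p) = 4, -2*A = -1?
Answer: 1658/5 ≈ 331.60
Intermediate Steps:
A = ½ (A = -½*(-1) = ½ ≈ 0.50000)
d(m) = -1 - m/5 (d(m) = -⅗ + ((m + 2)/(-5 + 4))/5 = -⅗ + ((2 + m)/(-1))/5 = -⅗ + ((2 + m)*(-1))/5 = -⅗ + (-2 - m)/5 = -⅗ + (-⅖ - m/5) = -1 - m/5)
t(r) = -11/10 (t(r) = -1 - ⅕*½ = -1 - ⅒ = -11/10)
v(13, 10)*t(-21) + (147 - (-1)*178) = -6*(-11/10) + (147 - (-1)*178) = 33/5 + (147 - 1*(-178)) = 33/5 + (147 + 178) = 33/5 + 325 = 1658/5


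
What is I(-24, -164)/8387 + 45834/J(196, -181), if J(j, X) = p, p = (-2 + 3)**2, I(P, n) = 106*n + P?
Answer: 384392350/8387 ≈ 45832.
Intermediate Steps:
I(P, n) = P + 106*n
p = 1 (p = 1**2 = 1)
J(j, X) = 1
I(-24, -164)/8387 + 45834/J(196, -181) = (-24 + 106*(-164))/8387 + 45834/1 = (-24 - 17384)*(1/8387) + 45834*1 = -17408*1/8387 + 45834 = -17408/8387 + 45834 = 384392350/8387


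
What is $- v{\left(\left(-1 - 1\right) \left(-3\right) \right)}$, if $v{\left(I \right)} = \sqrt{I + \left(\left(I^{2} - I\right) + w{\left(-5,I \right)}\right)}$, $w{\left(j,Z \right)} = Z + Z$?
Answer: $- 4 \sqrt{3} \approx -6.9282$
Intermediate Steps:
$w{\left(j,Z \right)} = 2 Z$
$v{\left(I \right)} = \sqrt{I^{2} + 2 I}$ ($v{\left(I \right)} = \sqrt{I + \left(\left(I^{2} - I\right) + 2 I\right)} = \sqrt{I + \left(I + I^{2}\right)} = \sqrt{I^{2} + 2 I}$)
$- v{\left(\left(-1 - 1\right) \left(-3\right) \right)} = - \sqrt{\left(-1 - 1\right) \left(-3\right) \left(2 + \left(-1 - 1\right) \left(-3\right)\right)} = - \sqrt{\left(-2\right) \left(-3\right) \left(2 - -6\right)} = - \sqrt{6 \left(2 + 6\right)} = - \sqrt{6 \cdot 8} = - \sqrt{48} = - 4 \sqrt{3}$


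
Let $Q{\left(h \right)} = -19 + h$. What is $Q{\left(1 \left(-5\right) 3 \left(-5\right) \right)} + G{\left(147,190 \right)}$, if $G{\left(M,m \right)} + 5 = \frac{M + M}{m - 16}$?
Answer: $\frac{1528}{29} \approx 52.69$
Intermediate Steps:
$G{\left(M,m \right)} = -5 + \frac{2 M}{-16 + m}$ ($G{\left(M,m \right)} = -5 + \frac{M + M}{m - 16} = -5 + \frac{2 M}{-16 + m}$)
$Q{\left(1 \left(-5\right) 3 \left(-5\right) \right)} + G{\left(147,190 \right)} = \left(-19 + 1 \left(-5\right) 3 \left(-5\right)\right) + \frac{80 - 950 + 2 \cdot 147}{-16 + 190} = \left(-19 + \left(-5\right) 3 \left(-5\right)\right) + \frac{80 - 950 + 294}{174} = \left(-19 - -75\right) + \frac{1}{174} \left(-576\right) = \left(-19 + 75\right) - \frac{96}{29} = 56 - \frac{96}{29} = \frac{1528}{29}$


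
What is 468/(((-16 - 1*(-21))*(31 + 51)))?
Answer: 234/205 ≈ 1.1415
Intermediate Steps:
468/(((-16 - 1*(-21))*(31 + 51))) = 468/(((-16 + 21)*82)) = 468/((5*82)) = 468/410 = 468*(1/410) = 234/205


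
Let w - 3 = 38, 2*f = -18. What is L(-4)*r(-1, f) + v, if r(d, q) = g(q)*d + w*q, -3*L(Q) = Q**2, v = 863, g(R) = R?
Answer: 2783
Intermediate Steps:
f = -9 (f = (1/2)*(-18) = -9)
w = 41 (w = 3 + 38 = 41)
L(Q) = -Q**2/3
r(d, q) = 41*q + d*q (r(d, q) = q*d + 41*q = d*q + 41*q = 41*q + d*q)
L(-4)*r(-1, f) + v = (-1/3*(-4)**2)*(-9*(41 - 1)) + 863 = (-1/3*16)*(-9*40) + 863 = -16/3*(-360) + 863 = 1920 + 863 = 2783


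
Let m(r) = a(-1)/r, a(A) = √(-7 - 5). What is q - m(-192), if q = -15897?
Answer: -15897 + I*√3/96 ≈ -15897.0 + 0.018042*I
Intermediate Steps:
a(A) = 2*I*√3 (a(A) = √(-12) = 2*I*√3)
m(r) = 2*I*√3/r (m(r) = (2*I*√3)/r = 2*I*√3/r)
q - m(-192) = -15897 - 2*I*√3/(-192) = -15897 - 2*I*√3*(-1)/192 = -15897 - (-1)*I*√3/96 = -15897 + I*√3/96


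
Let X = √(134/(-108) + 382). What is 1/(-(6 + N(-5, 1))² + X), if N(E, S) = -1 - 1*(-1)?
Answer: -1944/49423 - 3*√123366/49423 ≈ -0.060654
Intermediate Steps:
N(E, S) = 0 (N(E, S) = -1 + 1 = 0)
X = √123366/18 (X = √(134*(-1/108) + 382) = √(-67/54 + 382) = √(20561/54) = √123366/18 ≈ 19.513)
1/(-(6 + N(-5, 1))² + X) = 1/(-(6 + 0)² + √123366/18) = 1/(-1*6² + √123366/18) = 1/(-1*36 + √123366/18) = 1/(-36 + √123366/18)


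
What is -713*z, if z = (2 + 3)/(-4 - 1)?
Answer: 713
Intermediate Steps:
z = -1 (z = 5/(-5) = 5*(-1/5) = -1)
-713*z = -713*(-1) = 713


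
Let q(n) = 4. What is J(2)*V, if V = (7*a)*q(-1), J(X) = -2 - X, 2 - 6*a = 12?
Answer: 560/3 ≈ 186.67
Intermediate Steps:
a = -5/3 (a = ⅓ - ⅙*12 = ⅓ - 2 = -5/3 ≈ -1.6667)
V = -140/3 (V = (7*(-5/3))*4 = -35/3*4 = -140/3 ≈ -46.667)
J(2)*V = (-2 - 1*2)*(-140/3) = (-2 - 2)*(-140/3) = -4*(-140/3) = 560/3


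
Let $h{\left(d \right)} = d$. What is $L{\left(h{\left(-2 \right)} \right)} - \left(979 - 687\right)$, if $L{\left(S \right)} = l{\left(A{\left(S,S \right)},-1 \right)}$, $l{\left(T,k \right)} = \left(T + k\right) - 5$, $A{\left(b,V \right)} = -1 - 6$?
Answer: $-305$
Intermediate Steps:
$A{\left(b,V \right)} = -7$ ($A{\left(b,V \right)} = -1 - 6 = -7$)
$l{\left(T,k \right)} = -5 + T + k$
$L{\left(S \right)} = -13$ ($L{\left(S \right)} = -5 - 7 - 1 = -13$)
$L{\left(h{\left(-2 \right)} \right)} - \left(979 - 687\right) = -13 - \left(979 - 687\right) = -13 - 292 = -305$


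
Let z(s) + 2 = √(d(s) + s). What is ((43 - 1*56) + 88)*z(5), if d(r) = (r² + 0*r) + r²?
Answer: -150 + 75*√55 ≈ 406.21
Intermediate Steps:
d(r) = 2*r² (d(r) = (r² + 0) + r² = r² + r² = 2*r²)
z(s) = -2 + √(s + 2*s²) (z(s) = -2 + √(2*s² + s) = -2 + √(s + 2*s²))
((43 - 1*56) + 88)*z(5) = ((43 - 1*56) + 88)*(-2 + √(5*(1 + 2*5))) = ((43 - 56) + 88)*(-2 + √(5*(1 + 10))) = (-13 + 88)*(-2 + √(5*11)) = 75*(-2 + √55) = -150 + 75*√55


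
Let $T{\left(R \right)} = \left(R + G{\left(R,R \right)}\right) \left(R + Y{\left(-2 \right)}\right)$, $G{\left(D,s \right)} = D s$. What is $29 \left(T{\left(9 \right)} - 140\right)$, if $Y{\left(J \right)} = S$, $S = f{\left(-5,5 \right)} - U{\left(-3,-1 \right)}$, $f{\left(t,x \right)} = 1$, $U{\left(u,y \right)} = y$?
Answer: $24650$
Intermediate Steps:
$S = 2$ ($S = 1 - -1 = 1 + 1 = 2$)
$Y{\left(J \right)} = 2$
$T{\left(R \right)} = \left(2 + R\right) \left(R + R^{2}\right)$ ($T{\left(R \right)} = \left(R + R R\right) \left(R + 2\right) = \left(R + R^{2}\right) \left(2 + R\right) = \left(2 + R\right) \left(R + R^{2}\right)$)
$29 \left(T{\left(9 \right)} - 140\right) = 29 \left(9 \left(2 + 9^{2} + 3 \cdot 9\right) - 140\right) = 29 \left(9 \left(2 + 81 + 27\right) - 140\right) = 29 \left(9 \cdot 110 - 140\right) = 29 \left(990 - 140\right) = 29 \cdot 850 = 24650$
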